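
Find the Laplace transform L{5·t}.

L{t^n} = n!/s^(n+1), so L{t} = 1/s^2. Then L{5·t} = 5·1/s^2 = 5/s^2

Final answer: 5/s^2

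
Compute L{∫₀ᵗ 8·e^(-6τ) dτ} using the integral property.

L{∫₀ᵗ f(τ)dτ} = F(s)/s with F(s) = 8/(s+6), so L{∫₀ᵗ 8·e^(-6τ) dτ} = 8/(s(s+6))

Final answer: 8/(s(s+6))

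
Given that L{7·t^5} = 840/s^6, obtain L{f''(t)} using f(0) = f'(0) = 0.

L{f''(t)} = s²F(s) - sf(0) - f'(0) = s²·840/s^6 - 0 - 0 = 840/s^4

Final answer: 840/s^4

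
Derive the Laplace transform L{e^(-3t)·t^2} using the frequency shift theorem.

L{e^(at)·t^n} = n!/(s-a)^(n+1), so L{e^(-3t)·t^2} = 2/(s+3)^3

Final answer: 2/(s+3)^3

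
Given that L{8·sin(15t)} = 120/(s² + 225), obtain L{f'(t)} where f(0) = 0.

L{f'(t)} = s·F(s) - f(0) = s·120/(s² + 225) - 0 = 120s/(s² + 225)

Final answer: 120s/(s² + 225)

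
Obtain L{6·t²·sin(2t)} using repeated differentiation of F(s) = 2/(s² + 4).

F(s) = 2/(s² + 4). F'(s) = -4s/(s² + 4)². F''(s) = -4(4 - 3s²)/(s² + 4)³ = (12s² - 16)/(s² + 4)³. So L{t²·sin(2t)} = (-1)² F''(s) = (12s² - 16)/(s² + 4)³. Then L{6·t²·sin(2t)} = 6·(12s² - 16)/(s² + 4)³ = (72s² - 96)/(s² + 4)³

Final answer: (72s² - 96)/(s² + 4)³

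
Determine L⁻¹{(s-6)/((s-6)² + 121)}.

Using frequency shift: L⁻¹{(s-a)/((s-a)² + b²)} = e^(at)cos(bt). Here a=6, b=11

Final answer: e^(6t)·cos(11t)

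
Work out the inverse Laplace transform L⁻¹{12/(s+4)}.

L⁻¹{1/(s-a)} = e^(at), so L⁻¹{1/(s+4)} = e^(-4t), and L⁻¹{12/(s+4)} = 12·e^(-4t)

Final answer: 12·e^(-4t)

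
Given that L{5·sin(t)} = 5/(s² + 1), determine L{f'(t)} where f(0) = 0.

L{f'(t)} = s·F(s) - f(0) = s·5/(s² + 1) - 0 = 5s/(s² + 1)

Final answer: 5s/(s² + 1)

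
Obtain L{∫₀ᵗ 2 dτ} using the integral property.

L{∫₀ᵗ f(τ)dτ} = F(s)/s with f(t) = 2. F(s) = 2/s, so L{∫₀ᵗ 2 dτ} = (2/s)/s = 2/s². (Check: ∫₀ᵗ 2 dτ = 2t.)

Final answer: 2/s²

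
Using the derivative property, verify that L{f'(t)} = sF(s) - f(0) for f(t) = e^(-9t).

f'(t) = -9e^(-9t). Direct: L{f'(t)} = -9/(s+9). Property: s·1/(s+9) - 1 = (s - (s+9))/(s+9) = -9/(s+9). ✓

Final answer: -9/(s+9)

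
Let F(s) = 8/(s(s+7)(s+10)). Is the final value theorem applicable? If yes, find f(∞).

Poles of sF(s) = 8/((s+7)(s+10)) are at s = -7 and s = -10, both in the left half-plane. Theorem applies. f(∞) = lim_{s→0} sF(s) = 8/(7·10) = 4/35

Final answer: 4/35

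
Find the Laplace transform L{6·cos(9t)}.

L{cos(ωt)} = s/(s² + ω²), so L{cos(9t)} = s/(s² + 81). Then L{6·cos(9t)} = 6·s/(s² + 81) = 6s/(s² + 81)

Final answer: 6s/(s² + 81)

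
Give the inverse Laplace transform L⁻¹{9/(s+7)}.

L⁻¹{1/(s-a)} = e^(at), so L⁻¹{1/(s+7)} = e^(-7t), and L⁻¹{9/(s+7)} = 9·e^(-7t)

Final answer: 9·e^(-7t)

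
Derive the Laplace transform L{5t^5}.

L{5t^5} = 5 · L{t^5} = 5 · 120/s^6 = 600/s^6

Final answer: 600/s^6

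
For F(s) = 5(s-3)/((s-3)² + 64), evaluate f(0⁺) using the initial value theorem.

f(0⁺) = lim_{s→∞} sF(s) = lim_{s→∞} 5s(s-3)/((s-3)² + 64) = 5

Final answer: 5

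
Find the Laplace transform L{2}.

L{2} = 2 · L{1} = 2/s

Final answer: 2/s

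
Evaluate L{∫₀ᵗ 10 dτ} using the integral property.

L{∫₀ᵗ f(τ)dτ} = F(s)/s with f(t) = 10. F(s) = 10/s, so L{∫₀ᵗ 10 dτ} = (10/s)/s = 10/s². (Check: ∫₀ᵗ 10 dτ = 10t.)

Final answer: 10/s²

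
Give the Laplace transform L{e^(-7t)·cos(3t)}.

L{e^(at)·cos(ωt)} = (s-a)/((s-a)² + ω²), so L{e^(-7t)·cos(3t)} = (s+7)/((s+7)² + 9)

Final answer: (s+7)/((s+7)² + 9)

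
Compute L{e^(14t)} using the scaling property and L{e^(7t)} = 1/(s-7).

Using L{f(at)} = (1/a)F(s/a) with a=2 and f(t) = e^(7t): L{e^(14t)} = (1/2) · 1/((s/2)-7) = (1/2) · 2/(s-14) = 1/(s-14)

Final answer: 1/(s-14)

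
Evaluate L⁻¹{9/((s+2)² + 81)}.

Form: b/((s-a)² + b²) → e^(at)sin(bt). With a=-2, b=9

Final answer: e^(-2t)·sin(9t)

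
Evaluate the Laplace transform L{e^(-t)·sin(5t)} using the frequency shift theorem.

Frequency shift: L{e^(at)f(t)} = F(s-a). L{e^(-t)·sin(5t)} = 5/((s+1)² + 25)

Final answer: 5/((s+1)² + 25)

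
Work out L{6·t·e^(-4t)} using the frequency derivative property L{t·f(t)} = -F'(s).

L{e^(-4t)} = 1/(s+4). By frequency derivative: L{t·e^(-4t)} = -d/ds[1/(s+4)] = -(-1)/(s+4)² = 1/(s+4)². Then L{6·t·e^(-4t)} = 6·1/(s+4)² = 6/(s+4)²

Final answer: 6/(s+4)²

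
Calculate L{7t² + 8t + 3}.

L{7t² + 8t + 3} = 7·2/s³ + 8/s² + 3/s = 14/s³ + 8/s² + 3/s

Final answer: 14/s³ + 8/s² + 3/s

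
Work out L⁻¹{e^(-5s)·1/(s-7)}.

L⁻¹{1/(s-7)} = e^(7t). By the time shift theorem, L⁻¹{e^(-as)F(s)} = u(t-a)f(t-a) with a=5, so L⁻¹{e^(-5s)·1/(s-7)} = u(t-5)·e^(7(t-5))

Final answer: u(t-5)·e^(7(t-5))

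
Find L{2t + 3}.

L{2t + 3} = 2·L{t} + 3·L{1} = 2/s² + 3/s

Final answer: 2/s² + 3/s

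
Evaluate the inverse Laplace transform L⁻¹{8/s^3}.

L⁻¹{n!/s^(n+1)} = t^n with n=2. So L⁻¹{2/s^3} = t^2, and L⁻¹{8/s^3} = (8/2)·t^2 = 4·t^2

Final answer: 4·t^2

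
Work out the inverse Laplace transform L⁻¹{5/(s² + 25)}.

L⁻¹{5/(s² + 25)} = sin(5t)

Final answer: sin(5t)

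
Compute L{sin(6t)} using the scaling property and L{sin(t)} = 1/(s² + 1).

Using L{f(at)} = (1/a)F(s/a) with a=6: L{sin(6t)} = (1/6) · 1/((s/6)² + 1) = (1/6) · 1·36/(s² + 36) = 6/(s² + 36)

Final answer: 6/(s² + 36)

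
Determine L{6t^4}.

L{t^n} = n!/s^(n+1). So L{6t^4} = 6·4!/s^5 = 144/s^5

Final answer: 144/s^5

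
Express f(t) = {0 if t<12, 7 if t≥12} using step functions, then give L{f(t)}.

f(t) = 7·u(t-12). L{u(t-12)} = e^(-12s)/s, so L{f(t)} = 7·e^(-12s)/s

Final answer: 7·e^(-12s)/s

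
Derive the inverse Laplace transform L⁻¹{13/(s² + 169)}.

L⁻¹{13/(s² + 169)} = sin(13t)

Final answer: sin(13t)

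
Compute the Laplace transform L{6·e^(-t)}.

L{e^(at)} = 1/(s-a), so L{e^(-t)} = 1/(s+1). Then L{6·e^(-t)} = 6/(s+1)

Final answer: 6/(s+1)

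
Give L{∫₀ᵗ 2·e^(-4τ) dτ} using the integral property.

L{∫₀ᵗ f(τ)dτ} = F(s)/s with F(s) = 2/(s+4), so L{∫₀ᵗ 2·e^(-4τ) dτ} = 2/(s(s+4))

Final answer: 2/(s(s+4))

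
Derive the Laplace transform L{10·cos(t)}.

L{cos(ωt)} = s/(s² + ω²), so L{cos(t)} = s/(s² + 1). Then L{10·cos(t)} = 10·s/(s² + 1) = 10s/(s² + 1)

Final answer: 10s/(s² + 1)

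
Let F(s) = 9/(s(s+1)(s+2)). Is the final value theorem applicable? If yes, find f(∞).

Poles of sF(s) = 9/((s+1)(s+2)) are at s = -1 and s = -2, both in the left half-plane. Theorem applies. f(∞) = lim_{s→0} sF(s) = 9/(1·2) = 9/2

Final answer: 9/2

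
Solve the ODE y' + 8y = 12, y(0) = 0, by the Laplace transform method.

sY + 8Y = 12/s. Y = 12/(s(s+8)). Partial fractions: Y = 3/2/s - 3/2/(s+8)

Final answer: y(t) = 3/2(1 - e^(-8t))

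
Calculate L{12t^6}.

L{t^n} = n!/s^(n+1). So L{12t^6} = 12·6!/s^7 = 8640/s^7

Final answer: 8640/s^7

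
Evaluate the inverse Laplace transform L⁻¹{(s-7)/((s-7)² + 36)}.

Using frequency shift, L⁻¹{(s-7)/((s-7)² + 36)} = e^(7t)·cos(6t)

Final answer: e^(7t)·cos(6t)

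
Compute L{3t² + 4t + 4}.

L{3t² + 4t + 4} = 3·2/s³ + 4/s² + 4/s = 6/s³ + 4/s² + 4/s

Final answer: 6/s³ + 4/s² + 4/s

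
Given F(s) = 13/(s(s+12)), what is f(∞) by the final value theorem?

f(∞) = lim_{s→0} s·13/(s(s+12)) = lim_{s→0} 13/(s+12) = 13/12 = 13/12

Final answer: 13/12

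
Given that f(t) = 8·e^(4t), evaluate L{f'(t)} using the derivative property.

f(0) = 8, F(s) = 8/(s-4). L{f'(t)} = s·F(s) - f(0) = 8s/(s-4) - 8 = (8s - 8(s-4))/(s-4) = 32/(s-4)

Final answer: 32/(s-4)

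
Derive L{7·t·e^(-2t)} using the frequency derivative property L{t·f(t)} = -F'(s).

L{e^(-2t)} = 1/(s+2). By frequency derivative: L{t·e^(-2t)} = -d/ds[1/(s+2)] = -(-1)/(s+2)² = 1/(s+2)². Then L{7·t·e^(-2t)} = 7·1/(s+2)² = 7/(s+2)²

Final answer: 7/(s+2)²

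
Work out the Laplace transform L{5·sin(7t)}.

L{sin(ωt)} = ω/(s² + ω²), so L{sin(7t)} = 7/(s² + 49). Then L{5·sin(7t)} = 5·7/(s² + 49) = 35/(s² + 49)

Final answer: 35/(s² + 49)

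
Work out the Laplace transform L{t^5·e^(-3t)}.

L{t^n·e^(at)} = n!/(s-a)^(n+1), so L{t^5·e^(-3t)} = 120/(s+3)^6

Final answer: 120/(s+3)^6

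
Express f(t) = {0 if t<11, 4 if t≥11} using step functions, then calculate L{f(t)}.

f(t) = 4·u(t-11). L{u(t-11)} = e^(-11s)/s, so L{f(t)} = 4·e^(-11s)/s

Final answer: 4·e^(-11s)/s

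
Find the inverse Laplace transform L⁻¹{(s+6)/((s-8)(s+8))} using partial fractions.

Using partial fractions, f(t) = (14e^(8t) + 2e^(-8t))/16

Final answer: (14e^(8t) + 2e^(-8t))/16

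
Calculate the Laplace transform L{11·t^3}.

L{t^n} = n!/s^(n+1), so L{t^3} = 6/s^4. Then L{11·t^3} = 11·6/s^4 = 66/s^4

Final answer: 66/s^4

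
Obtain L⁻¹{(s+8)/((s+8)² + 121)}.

Using frequency shift: L⁻¹{(s-a)/((s-a)² + b²)} = e^(at)cos(bt). Here a=-8, b=11

Final answer: e^(-8t)·cos(11t)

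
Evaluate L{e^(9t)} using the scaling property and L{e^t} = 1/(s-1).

Using L{f(at)} = (1/a)F(s/a) with a=9 and f(t) = e^t: L{e^(9t)} = (1/9) · 1/((s/9)-1) = (1/9) · 9/(s-9) = 1/(s-9)

Final answer: 1/(s-9)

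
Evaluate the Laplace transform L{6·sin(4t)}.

L{sin(ωt)} = ω/(s² + ω²), so L{sin(4t)} = 4/(s² + 16). Then L{6·sin(4t)} = 6·4/(s² + 16) = 24/(s² + 16)

Final answer: 24/(s² + 16)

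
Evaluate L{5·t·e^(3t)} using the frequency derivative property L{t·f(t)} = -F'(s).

L{e^(3t)} = 1/(s-3). By frequency derivative: L{t·e^(3t)} = -d/ds[1/(s-3)] = -(-1)/(s-3)² = 1/(s-3)². Then L{5·t·e^(3t)} = 5·1/(s-3)² = 5/(s-3)²

Final answer: 5/(s-3)²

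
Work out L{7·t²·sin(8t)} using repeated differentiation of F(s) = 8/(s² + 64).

F(s) = 8/(s² + 64). F'(s) = -16s/(s² + 64)². F''(s) = -16(64 - 3s²)/(s² + 64)³ = (48s² - 1024)/(s² + 64)³. So L{t²·sin(8t)} = (-1)² F''(s) = (48s² - 1024)/(s² + 64)³. Then L{7·t²·sin(8t)} = 7·(48s² - 1024)/(s² + 64)³ = (336s² - 7168)/(s² + 64)³

Final answer: (336s² - 7168)/(s² + 64)³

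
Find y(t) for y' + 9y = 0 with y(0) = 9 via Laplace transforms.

L{y'} + 9L{y} = 0. sY - 9 + 9Y = 0. Y(s+9) = 9. Y = 9/(s+9)

Final answer: y(t) = 9e^(-9t)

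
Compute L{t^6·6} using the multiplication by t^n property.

L{6} = 6/s. d^1/ds^1[1/s] = -1/s². d^2/ds^2[1/s] = 2/s^3. d^3/ds^3[1/s] = -6/s^4. d^4/ds^4[1/s] = 24/s^5. d^5/ds^5[1/s] = -120/s^6. d^6/ds^6[1/s] = 720/s^7. So L{t^6} = (-1)^{6}·720/s^7 = 720/s^7. Then L{t^6·6} = 6·720/s^7 = 4320/s^7

Final answer: 4320/s^7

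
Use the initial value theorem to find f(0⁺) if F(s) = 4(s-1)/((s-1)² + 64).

f(0⁺) = lim_{s→∞} sF(s) = lim_{s→∞} 4s(s-1)/((s-1)² + 64) = 4

Final answer: 4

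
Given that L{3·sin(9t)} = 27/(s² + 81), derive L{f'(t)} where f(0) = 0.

L{f'(t)} = s·F(s) - f(0) = s·27/(s² + 81) - 0 = 27s/(s² + 81)

Final answer: 27s/(s² + 81)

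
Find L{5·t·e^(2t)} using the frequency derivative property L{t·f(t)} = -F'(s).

L{e^(2t)} = 1/(s-2). By frequency derivative: L{t·e^(2t)} = -d/ds[1/(s-2)] = -(-1)/(s-2)² = 1/(s-2)². Then L{5·t·e^(2t)} = 5·1/(s-2)² = 5/(s-2)²

Final answer: 5/(s-2)²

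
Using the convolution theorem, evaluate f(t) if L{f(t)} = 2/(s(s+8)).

2/(s(s+8)) = (2/s)·(1/(s+8)) = L{2}·L{e^(-8t)}. By convolution, f(t) = 2*e^(-8t) = ∫₀ᵗ 2·e^(-8τ) dτ = 2·(1 - e^(-8t))/8

Final answer: 2·(1 - e^(-8t))/8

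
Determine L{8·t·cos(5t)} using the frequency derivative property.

L{cos(5t)} = s/(s² + 25). Derivative: d/ds[s/(s² + 25)] = [(s² + 25) - s·2s]/(s² + 25)² = (25 - s²)/(s² + 25)². So L{t·cos(5t)} = -F'(s) = (s² - 25)/(s² + 25)². Then L{8·t·cos(5t)} = 8·(s² - 25)/(s² + 25)²

Final answer: 8·(s² - 25)/(s² + 25)²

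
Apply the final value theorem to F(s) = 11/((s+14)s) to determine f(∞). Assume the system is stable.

f(∞) = lim_{s→0} sF(s) = lim_{s→0} 11/(s+14) = 11/14

Final answer: 11/14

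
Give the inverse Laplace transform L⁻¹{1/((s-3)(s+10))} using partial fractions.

Decompose: A/(s-3) + B/(s+10). A = 1/13, B = -1/13. f(t) = (e^(3t) - e^(-10t))/13

Final answer: (e^(3t) - e^(-10t))/13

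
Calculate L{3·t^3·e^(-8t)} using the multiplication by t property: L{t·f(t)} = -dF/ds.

Using L{t^n·e^(at)} = n!/(s-a)^(n+1), L{t^3·e^(-8t)} = 6/(s+8)^4, so L{3·t^3·e^(-8t)} = 3·6/(s+8)^4 = 18/(s+8)^4

Final answer: 18/(s+8)^4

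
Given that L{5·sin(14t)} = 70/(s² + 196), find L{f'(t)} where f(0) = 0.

L{f'(t)} = s·F(s) - f(0) = s·70/(s² + 196) - 0 = 70s/(s² + 196)

Final answer: 70s/(s² + 196)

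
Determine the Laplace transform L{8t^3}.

L{8t^3} = 8 · L{t^3} = 8 · 6/s^4 = 48/s^4

Final answer: 48/s^4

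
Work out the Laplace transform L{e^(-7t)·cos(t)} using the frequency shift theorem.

Frequency shift: L{e^(at)f(t)} = F(s-a). L{e^(-7t)·cos(t)} = (s+7)/((s+7)² + 1)

Final answer: (s+7)/((s+7)² + 1)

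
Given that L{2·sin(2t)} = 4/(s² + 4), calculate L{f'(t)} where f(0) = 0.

L{f'(t)} = s·F(s) - f(0) = s·4/(s² + 4) - 0 = 4s/(s² + 4)

Final answer: 4s/(s² + 4)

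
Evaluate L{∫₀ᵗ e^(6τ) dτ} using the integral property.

L{∫₀ᵗ f(τ)dτ} = F(s)/s with F(s) = 1/(s-6), so L{∫₀ᵗ e^(6τ) dτ} = 1/(s(s-6))

Final answer: 1/(s(s-6))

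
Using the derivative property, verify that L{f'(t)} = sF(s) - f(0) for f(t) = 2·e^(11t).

f'(t) = 22e^(11t). Direct: L{f'(t)} = 22/(s-11). Property: s·2/(s-11) - 2 = (2s - 2(s-11))/(s-11) = 22/(s-11). ✓

Final answer: 22/(s-11)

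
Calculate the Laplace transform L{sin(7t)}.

L{sin(ωt)} = ω/(s² + ω²), so L{sin(7t)} = 7/(s² + 49)

Final answer: 7/(s² + 49)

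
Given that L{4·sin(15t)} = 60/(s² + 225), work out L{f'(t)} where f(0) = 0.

L{f'(t)} = s·F(s) - f(0) = s·60/(s² + 225) - 0 = 60s/(s² + 225)

Final answer: 60s/(s² + 225)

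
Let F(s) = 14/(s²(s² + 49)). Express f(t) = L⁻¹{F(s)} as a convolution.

14/(s²(s² + 49)) = (1/s²)·(14/(s² + 49)) = L{t}·L{2·sin(7t)}. So f(t) = t*(2·sin(7t)) = ∫₀ᵗ 2τ·sin(7(t-τ)) dτ

Final answer: ∫₀ᵗ 2τ·sin(7(t-τ)) dτ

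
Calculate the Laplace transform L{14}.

L{14} = 14 · L{1} = 14/s

Final answer: 14/s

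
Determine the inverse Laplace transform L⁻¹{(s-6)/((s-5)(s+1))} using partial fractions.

Using partial fractions, f(t) = (-e^(5t) + 7e^(-t))/6

Final answer: (-e^(5t) + 7e^(-t))/6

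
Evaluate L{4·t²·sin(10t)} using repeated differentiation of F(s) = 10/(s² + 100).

F(s) = 10/(s² + 100). F'(s) = -20s/(s² + 100)². F''(s) = -20(100 - 3s²)/(s² + 100)³ = (60s² - 2000)/(s² + 100)³. So L{t²·sin(10t)} = (-1)² F''(s) = (60s² - 2000)/(s² + 100)³. Then L{4·t²·sin(10t)} = 4·(60s² - 2000)/(s² + 100)³ = (240s² - 8000)/(s² + 100)³

Final answer: (240s² - 8000)/(s² + 100)³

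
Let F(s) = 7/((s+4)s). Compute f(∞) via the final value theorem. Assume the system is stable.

f(∞) = lim_{s→0} sF(s) = lim_{s→0} 7/(s+4) = 7/4

Final answer: 7/4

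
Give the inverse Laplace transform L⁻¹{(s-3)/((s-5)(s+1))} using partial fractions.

Using partial fractions, f(t) = (2e^(5t) + 4e^(-t))/6

Final answer: (2e^(5t) + 4e^(-t))/6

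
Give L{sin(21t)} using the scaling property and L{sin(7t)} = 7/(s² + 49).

Using L{f(at)} = (1/a)F(s/a) with a=3: L{sin(21t)} = (1/3) · 7/((s/3)² + 49) = (1/3) · 7·9/(s² + 441) = 21/(s² + 441)

Final answer: 21/(s² + 441)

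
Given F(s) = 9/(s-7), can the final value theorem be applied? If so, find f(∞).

sF(s) = 9s/(s-7) has a pole at s = 7 in the right half-plane. Theorem does NOT apply (unstable system; f(t) = 9·e^(7t) grows without bound).

Final answer: Not applicable (unstable)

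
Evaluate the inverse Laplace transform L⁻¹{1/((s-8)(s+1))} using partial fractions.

Decompose: A/(s-8) + B/(s+1). A = 1/9, B = -1/9. f(t) = (e^(8t) - e^(-t))/9

Final answer: (e^(8t) - e^(-t))/9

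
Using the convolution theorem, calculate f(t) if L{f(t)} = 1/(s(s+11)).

1/(s(s+11)) = (1/s)·(1/(s+11)) = L{1}·L{e^(-11t)}. By convolution, f(t) = 1*e^(-11t) = ∫₀ᵗ 1·e^(-11τ) dτ = (1 - e^(-11t))/11

Final answer: (1 - e^(-11t))/11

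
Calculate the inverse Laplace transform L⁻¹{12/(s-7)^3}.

L⁻¹{n!/(s-a)^(n+1)} = t^n·e^(at) with n=2, a=7. So L⁻¹{2/(s-7)^3} = t^2·e^(7t), and L⁻¹{12/(s-7)^3} = (12/2)·t^2·e^(7t) = 6·t^2·e^(7t)

Final answer: 6·t^2·e^(7t)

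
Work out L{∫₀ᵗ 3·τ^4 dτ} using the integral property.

L{∫₀ᵗ f(τ)dτ} = F(s)/s with f(t) = 3t^4. F(s) = 72/s^5, so L{∫₀ᵗ 3·τ^4 dτ} = (72/s^5)/s = 72/s^6. (Check: ∫₀ᵗ 3·τ^4 dτ = 3t^5/5.)

Final answer: 72/s^6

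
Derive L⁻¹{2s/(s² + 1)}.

This is the form c·s/(s² + a²) with a = 1, c = 2. L⁻¹ = 2·cos(t)

Final answer: 2·cos(t)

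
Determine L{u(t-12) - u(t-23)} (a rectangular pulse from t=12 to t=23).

L{u(t-a)} = e^(-as)/s. L{u(t-12) - u(t-23)} = (e^(-12s) - e^(-23s))/s

Final answer: (e^(-12s) - e^(-23s))/s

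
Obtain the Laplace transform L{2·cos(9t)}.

L{cos(ωt)} = s/(s² + ω²), so L{cos(9t)} = s/(s² + 81). Then L{2·cos(9t)} = 2·s/(s² + 81) = 2s/(s² + 81)

Final answer: 2s/(s² + 81)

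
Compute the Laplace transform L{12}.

L{12} = 12 · L{1} = 12/s

Final answer: 12/s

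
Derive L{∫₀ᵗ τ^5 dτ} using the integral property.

L{∫₀ᵗ f(τ)dτ} = F(s)/s with f(t) = t^5. F(s) = 120/s^6, so L{∫₀ᵗ τ^5 dτ} = (120/s^6)/s = 120/s^7. (Check: ∫₀ᵗ τ^5 dτ = t^6/6.)

Final answer: 120/s^7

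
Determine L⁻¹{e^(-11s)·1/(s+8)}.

L⁻¹{1/(s+8)} = e^(-8t). By the time shift theorem, L⁻¹{e^(-as)F(s)} = u(t-a)f(t-a) with a=11, so L⁻¹{e^(-11s)·1/(s+8)} = u(t-11)·e^(-8(t-11))

Final answer: u(t-11)·e^(-8(t-11))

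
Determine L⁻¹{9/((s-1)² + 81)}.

Form: b/((s-a)² + b²) → e^(at)sin(bt). With a=1, b=9

Final answer: e^t·sin(9t)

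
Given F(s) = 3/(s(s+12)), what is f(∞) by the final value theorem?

f(∞) = lim_{s→0} s·3/(s(s+12)) = lim_{s→0} 3/(s+12) = 3/12 = 1/4

Final answer: 1/4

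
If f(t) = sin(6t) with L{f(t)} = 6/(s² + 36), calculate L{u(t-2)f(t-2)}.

Time shift theorem: L{u(t-a)f(t-a)} = e^(-as)F(s). Here a=2, F(s) = 6/(s² + 36), so L{u(t-2)f(t-2)} = e^(-2s)·6/(s² + 36)

Final answer: e^(-2s)·6/(s² + 36)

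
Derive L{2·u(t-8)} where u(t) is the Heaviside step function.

L{u(t-a)} = e^(-as)/s. Here a=8, so L{u(t-8)} = e^(-8s)/s, and L{2·u(t-8)} = 2·e^(-8s)/s

Final answer: 2·e^(-8s)/s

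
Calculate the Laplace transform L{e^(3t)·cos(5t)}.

L{e^(at)·cos(ωt)} = (s-a)/((s-a)² + ω²), so L{e^(3t)·cos(5t)} = (s-3)/((s-3)² + 25)

Final answer: (s-3)/((s-3)² + 25)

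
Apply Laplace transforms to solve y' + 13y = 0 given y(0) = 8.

L{y'} + 13L{y} = 0. sY - 8 + 13Y = 0. Y(s+13) = 8. Y = 8/(s+13)

Final answer: y(t) = 8e^(-13t)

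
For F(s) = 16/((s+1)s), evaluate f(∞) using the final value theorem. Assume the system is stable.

f(∞) = lim_{s→0} sF(s) = lim_{s→0} 16/(s+1) = 16

Final answer: 16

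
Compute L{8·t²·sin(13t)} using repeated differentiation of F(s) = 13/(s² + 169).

F(s) = 13/(s² + 169). F'(s) = -26s/(s² + 169)². F''(s) = -26(169 - 3s²)/(s² + 169)³ = (78s² - 4394)/(s² + 169)³. So L{t²·sin(13t)} = (-1)² F''(s) = (78s² - 4394)/(s² + 169)³. Then L{8·t²·sin(13t)} = 8·(78s² - 4394)/(s² + 169)³ = (624s² - 35152)/(s² + 169)³

Final answer: (624s² - 35152)/(s² + 169)³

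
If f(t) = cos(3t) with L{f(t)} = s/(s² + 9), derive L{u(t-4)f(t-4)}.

Time shift theorem: L{u(t-a)f(t-a)} = e^(-as)F(s). Here a=4, F(s) = s/(s² + 9), so L{u(t-4)f(t-4)} = e^(-4s)·s/(s² + 9)

Final answer: e^(-4s)·s/(s² + 9)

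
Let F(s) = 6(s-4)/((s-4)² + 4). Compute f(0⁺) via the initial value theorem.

f(0⁺) = lim_{s→∞} sF(s) = lim_{s→∞} 6s(s-4)/((s-4)² + 4) = 6

Final answer: 6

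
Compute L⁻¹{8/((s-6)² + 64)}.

Form: b/((s-a)² + b²) → e^(at)sin(bt). With a=6, b=8

Final answer: e^(6t)·sin(8t)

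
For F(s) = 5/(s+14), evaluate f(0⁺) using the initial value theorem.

f(0⁺) = lim_{s→∞} s·5/(s+14) = lim_{s→∞} 5s/(s+14) = 5

Final answer: 5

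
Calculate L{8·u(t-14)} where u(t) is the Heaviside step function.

L{u(t-a)} = e^(-as)/s. Here a=14, so L{u(t-14)} = e^(-14s)/s, and L{8·u(t-14)} = 8·e^(-14s)/s

Final answer: 8·e^(-14s)/s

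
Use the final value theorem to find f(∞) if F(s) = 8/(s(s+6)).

f(∞) = lim_{s→0} s·8/(s(s+6)) = lim_{s→0} 8/(s+6) = 8/6 = 4/3

Final answer: 4/3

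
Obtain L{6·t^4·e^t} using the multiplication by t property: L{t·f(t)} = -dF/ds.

Using L{t^n·e^(at)} = n!/(s-a)^(n+1), L{t^4·e^t} = 24/(s-1)^5, so L{6·t^4·e^t} = 6·24/(s-1)^5 = 144/(s-1)^5

Final answer: 144/(s-1)^5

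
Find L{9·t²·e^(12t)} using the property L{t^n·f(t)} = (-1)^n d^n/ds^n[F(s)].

L{e^(12t)} = 1/(s-12). d/ds[1/(s-12)] = -1/(s-12)². d²/ds²[1/(s-12)] = 2/(s-12)³. So L{t²·e^(12t)} = (-1)² · 2/(s-12)³ = 2/(s-12)³. Then L{9·t²·e^(12t)} = 9·2/(s-12)³ = 18/(s-12)³

Final answer: 18/(s-12)³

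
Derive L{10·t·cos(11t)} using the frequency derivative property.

L{cos(11t)} = s/(s² + 121). Derivative: d/ds[s/(s² + 121)] = [(s² + 121) - s·2s]/(s² + 121)² = (121 - s²)/(s² + 121)². So L{t·cos(11t)} = -F'(s) = (s² - 121)/(s² + 121)². Then L{10·t·cos(11t)} = 10·(s² - 121)/(s² + 121)²

Final answer: 10·(s² - 121)/(s² + 121)²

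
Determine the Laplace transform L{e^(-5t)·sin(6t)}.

L{e^(at)·sin(ωt)} = ω/((s-a)² + ω²), so L{e^(-5t)·sin(6t)} = 6/((s+5)² + 36)

Final answer: 6/((s+5)² + 36)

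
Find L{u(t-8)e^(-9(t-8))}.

u(t-a)f(t-a) with f(t)=e^(-9t). L{e^(-9t)} = 1/(s+9). By time shift: e^(-8s)/(s+9)

Final answer: e^(-8s)/(s+9)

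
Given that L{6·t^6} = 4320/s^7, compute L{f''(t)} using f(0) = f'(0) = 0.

L{f''(t)} = s²F(s) - sf(0) - f'(0) = s²·4320/s^7 - 0 - 0 = 4320/s^5

Final answer: 4320/s^5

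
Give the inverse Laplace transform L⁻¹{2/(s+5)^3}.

L⁻¹{n!/(s-a)^(n+1)} = t^n·e^(at), so L⁻¹{2/(s+5)^3} = t^2·e^(-5t)

Final answer: t^2·e^(-5t)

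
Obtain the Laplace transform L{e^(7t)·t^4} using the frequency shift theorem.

L{e^(at)·t^n} = n!/(s-a)^(n+1), so L{e^(7t)·t^4} = 24/(s-7)^5

Final answer: 24/(s-7)^5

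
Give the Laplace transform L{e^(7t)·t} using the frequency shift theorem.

L{e^(at)·t^n} = n!/(s-a)^(n+1), so L{e^(7t)·t} = 1/(s-7)^2

Final answer: 1/(s-7)^2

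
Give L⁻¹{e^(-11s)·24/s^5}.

L⁻¹{24/s^5} = t^4. By the time shift theorem, L⁻¹{e^(-as)F(s)} = u(t-a)f(t-a) with a=11, so L⁻¹{e^(-11s)·24/s^5} = u(t-11)·(t-11)^4

Final answer: u(t-11)·(t-11)^4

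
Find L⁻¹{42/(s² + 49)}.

This is the form c·a/(s² + a²) with a = 7, c = 6. L⁻¹ = 6·sin(7t)

Final answer: 6·sin(7t)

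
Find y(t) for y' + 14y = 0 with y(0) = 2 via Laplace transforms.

L{y'} + 14L{y} = 0. sY - 2 + 14Y = 0. Y(s+14) = 2. Y = 2/(s+14)

Final answer: y(t) = 2e^(-14t)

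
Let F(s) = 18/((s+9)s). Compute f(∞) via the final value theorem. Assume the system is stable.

f(∞) = lim_{s→0} sF(s) = lim_{s→0} 18/(s+9) = 2

Final answer: 2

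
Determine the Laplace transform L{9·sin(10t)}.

L{sin(ωt)} = ω/(s² + ω²), so L{sin(10t)} = 10/(s² + 100). Then L{9·sin(10t)} = 9·10/(s² + 100) = 90/(s² + 100)

Final answer: 90/(s² + 100)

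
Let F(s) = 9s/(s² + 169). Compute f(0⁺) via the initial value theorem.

f(0⁺) = lim_{s→∞} s·9s/(s² + 169) = lim_{s→∞} 9s²/(s² + 169) = 9

Final answer: 9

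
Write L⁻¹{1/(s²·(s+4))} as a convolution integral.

1/(s²·(s+4)) = (1/s^2)·(1/(s+4)) = L{t}·L{e^(-4t)}. So f(t) = t*e^(-4t) = ∫₀ᵗ τ·e^(-4(t-τ)) dτ

Final answer: ∫₀ᵗ τ·e^(-4(t-τ)) dτ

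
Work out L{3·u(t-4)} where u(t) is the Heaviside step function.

L{u(t-a)} = e^(-as)/s. Here a=4, so L{u(t-4)} = e^(-4s)/s, and L{3·u(t-4)} = 3·e^(-4s)/s

Final answer: 3·e^(-4s)/s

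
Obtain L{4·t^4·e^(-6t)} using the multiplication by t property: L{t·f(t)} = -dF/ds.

Using L{t^n·e^(at)} = n!/(s-a)^(n+1), L{t^4·e^(-6t)} = 24/(s+6)^5, so L{4·t^4·e^(-6t)} = 4·24/(s+6)^5 = 96/(s+6)^5

Final answer: 96/(s+6)^5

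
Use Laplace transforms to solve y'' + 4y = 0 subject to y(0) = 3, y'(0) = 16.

L{y''} + 4L{y} = 0. s²Y - 3s - 16 + 4Y = 0. Y(s² + 4) = 3s + 16. Y = (3s + 16)/(s² + 4). Inverting: y(t) = 3cos(2t) + 8sin(2t)

Final answer: y(t) = 3cos(2t) + 8sin(2t)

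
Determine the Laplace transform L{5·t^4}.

L{t^n} = n!/s^(n+1), so L{t^4} = 24/s^5. Then L{5·t^4} = 5·24/s^5 = 120/s^5

Final answer: 120/s^5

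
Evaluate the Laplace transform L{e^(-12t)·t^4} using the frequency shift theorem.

L{e^(at)·t^n} = n!/(s-a)^(n+1), so L{e^(-12t)·t^4} = 24/(s+12)^5

Final answer: 24/(s+12)^5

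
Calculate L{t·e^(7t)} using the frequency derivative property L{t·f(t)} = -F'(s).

L{e^(7t)} = 1/(s-7). By frequency derivative: L{t·e^(7t)} = -d/ds[1/(s-7)] = -(-1)/(s-7)² = 1/(s-7)²

Final answer: 1/(s-7)²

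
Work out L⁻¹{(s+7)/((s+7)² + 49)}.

Using frequency shift: L⁻¹{(s-a)/((s-a)² + b²)} = e^(at)cos(bt). Here a=-7, b=7

Final answer: e^(-7t)·cos(7t)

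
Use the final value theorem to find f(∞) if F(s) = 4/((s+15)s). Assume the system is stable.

f(∞) = lim_{s→0} sF(s) = lim_{s→0} 4/(s+15) = 4/15

Final answer: 4/15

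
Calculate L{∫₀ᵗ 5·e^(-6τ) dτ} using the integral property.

L{∫₀ᵗ f(τ)dτ} = F(s)/s with F(s) = 5/(s+6), so L{∫₀ᵗ 5·e^(-6τ) dτ} = 5/(s(s+6))

Final answer: 5/(s(s+6))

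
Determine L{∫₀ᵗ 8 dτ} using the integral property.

L{∫₀ᵗ f(τ)dτ} = F(s)/s with f(t) = 8. F(s) = 8/s, so L{∫₀ᵗ 8 dτ} = (8/s)/s = 8/s². (Check: ∫₀ᵗ 8 dτ = 8t.)

Final answer: 8/s²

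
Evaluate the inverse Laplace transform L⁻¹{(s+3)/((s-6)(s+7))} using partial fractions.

Using partial fractions, f(t) = (9e^(6t) + 4e^(-7t))/13

Final answer: (9e^(6t) + 4e^(-7t))/13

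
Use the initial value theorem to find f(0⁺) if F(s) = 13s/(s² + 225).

f(0⁺) = lim_{s→∞} s·13s/(s² + 225) = lim_{s→∞} 13s²/(s² + 225) = 13

Final answer: 13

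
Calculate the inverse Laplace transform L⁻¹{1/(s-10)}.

L⁻¹{1/(s-a)} = e^(at), so L⁻¹{1/(s-10)} = e^(10t)

Final answer: e^(10t)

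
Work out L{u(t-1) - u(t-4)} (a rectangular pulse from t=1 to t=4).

L{u(t-a)} = e^(-as)/s. L{u(t-1) - u(t-4)} = (e^(-s) - e^(-4s))/s

Final answer: (e^(-s) - e^(-4s))/s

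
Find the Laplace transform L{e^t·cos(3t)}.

L{e^(at)·cos(ωt)} = (s-a)/((s-a)² + ω²), so L{e^t·cos(3t)} = (s-1)/((s-1)² + 9)

Final answer: (s-1)/((s-1)² + 9)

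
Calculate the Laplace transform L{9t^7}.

L{9t^7} = 9 · L{t^7} = 9 · 5040/s^8 = 45360/s^8

Final answer: 45360/s^8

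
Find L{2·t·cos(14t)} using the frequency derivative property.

L{cos(14t)} = s/(s² + 196). Derivative: d/ds[s/(s² + 196)] = [(s² + 196) - s·2s]/(s² + 196)² = (196 - s²)/(s² + 196)². So L{t·cos(14t)} = -F'(s) = (s² - 196)/(s² + 196)². Then L{2·t·cos(14t)} = 2·(s² - 196)/(s² + 196)²

Final answer: 2·(s² - 196)/(s² + 196)²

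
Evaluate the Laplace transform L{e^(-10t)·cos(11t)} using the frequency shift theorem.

Frequency shift: L{e^(at)f(t)} = F(s-a). L{e^(-10t)·cos(11t)} = (s+10)/((s+10)² + 121)

Final answer: (s+10)/((s+10)² + 121)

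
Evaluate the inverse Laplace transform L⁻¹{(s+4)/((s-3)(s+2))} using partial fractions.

Using partial fractions, f(t) = (7e^(3t) - 2e^(-2t))/5

Final answer: (7e^(3t) - 2e^(-2t))/5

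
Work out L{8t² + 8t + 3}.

L{8t² + 8t + 3} = 8·2/s³ + 8/s² + 3/s = 16/s³ + 8/s² + 3/s

Final answer: 16/s³ + 8/s² + 3/s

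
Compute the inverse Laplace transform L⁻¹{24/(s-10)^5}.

L⁻¹{n!/(s-a)^(n+1)} = t^n·e^(at), so L⁻¹{24/(s-10)^5} = t^4·e^(10t)

Final answer: t^4·e^(10t)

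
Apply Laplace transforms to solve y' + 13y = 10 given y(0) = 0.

sY + 13Y = 10/s. Y = 10/(s(s+13)). Partial fractions: Y = 10/13/s - 10/13/(s+13)

Final answer: y(t) = 10/13(1 - e^(-13t))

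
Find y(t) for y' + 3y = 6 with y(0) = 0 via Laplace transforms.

sY + 3Y = 6/s. Y = 6/(s(s+3)). Partial fractions: Y = 2/s - 2/(s+3)

Final answer: y(t) = 2(1 - e^(-3t))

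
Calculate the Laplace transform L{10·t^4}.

L{t^n} = n!/s^(n+1), so L{t^4} = 24/s^5. Then L{10·t^4} = 10·24/s^5 = 240/s^5

Final answer: 240/s^5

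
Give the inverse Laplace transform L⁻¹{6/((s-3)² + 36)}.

Using frequency shift, L⁻¹{6/((s-3)² + 36)} = e^(3t)·sin(6t)

Final answer: e^(3t)·sin(6t)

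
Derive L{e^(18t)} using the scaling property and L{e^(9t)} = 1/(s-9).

Using L{f(at)} = (1/a)F(s/a) with a=2 and f(t) = e^(9t): L{e^(18t)} = (1/2) · 1/((s/2)-9) = (1/2) · 2/(s-18) = 1/(s-18)

Final answer: 1/(s-18)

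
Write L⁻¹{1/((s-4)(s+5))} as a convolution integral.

1/((s-4)(s+5)) = (1/(s-4))·(1/(s+5)) = L{e^(4t)}·L{e^(-5t)}. So f(t) = e^(4t)*e^(-5t) = ∫₀ᵗ e^(4τ)·e^(-5(t-τ)) dτ

Final answer: ∫₀ᵗ e^(4τ)·e^(-5(t-τ)) dτ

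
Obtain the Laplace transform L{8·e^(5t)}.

L{e^(at)} = 1/(s-a), so L{e^(5t)} = 1/(s-5). Then L{8·e^(5t)} = 8/(s-5)

Final answer: 8/(s-5)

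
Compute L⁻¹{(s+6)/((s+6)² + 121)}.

Using frequency shift: L⁻¹{(s-a)/((s-a)² + b²)} = e^(at)cos(bt). Here a=-6, b=11

Final answer: e^(-6t)·cos(11t)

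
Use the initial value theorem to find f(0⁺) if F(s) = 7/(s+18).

f(0⁺) = lim_{s→∞} s·7/(s+18) = lim_{s→∞} 7s/(s+18) = 7

Final answer: 7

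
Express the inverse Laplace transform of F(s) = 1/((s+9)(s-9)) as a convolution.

1/((s+9)(s-9)) = (1/(s+9))·(1/(s-9)) = L{e^(-9t)}·L{e^(9t)}. So f(t) = e^(-9t)*e^(9t) = ∫₀ᵗ e^(-9τ)·e^(9(t-τ)) dτ

Final answer: ∫₀ᵗ e^(-9τ)·e^(9(t-τ)) dτ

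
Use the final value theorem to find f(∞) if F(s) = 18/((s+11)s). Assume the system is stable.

f(∞) = lim_{s→0} sF(s) = lim_{s→0} 18/(s+11) = 18/11

Final answer: 18/11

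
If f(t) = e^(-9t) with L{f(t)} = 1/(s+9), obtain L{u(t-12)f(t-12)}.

Time shift theorem: L{u(t-a)f(t-a)} = e^(-as)F(s). Here a=12, F(s) = 1/(s+9), so L{u(t-12)f(t-12)} = e^(-12s)·1/(s+9)

Final answer: e^(-12s)·1/(s+9)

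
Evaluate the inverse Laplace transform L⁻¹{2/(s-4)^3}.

L⁻¹{n!/(s-a)^(n+1)} = t^n·e^(at), so L⁻¹{2/(s-4)^3} = t^2·e^(4t)

Final answer: t^2·e^(4t)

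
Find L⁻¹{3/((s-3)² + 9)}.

Form: b/((s-a)² + b²) → e^(at)sin(bt). With a=3, b=3

Final answer: e^(3t)·sin(3t)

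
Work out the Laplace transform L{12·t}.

L{t^n} = n!/s^(n+1), so L{t} = 1/s^2. Then L{12·t} = 12·1/s^2 = 12/s^2

Final answer: 12/s^2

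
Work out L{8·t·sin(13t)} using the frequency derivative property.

L{sin(13t)} = 13/(s² + 169). By L{t·f(t)} = -F'(s): -d/ds[13/(s² + 169)] = -(13)·(-2s)/(s² + 169)² = 26s/(s² + 169)². Then L{8·t·sin(13t)} = 8·26s/(s² + 169)² = 208s/(s² + 169)²

Final answer: 208s/(s² + 169)²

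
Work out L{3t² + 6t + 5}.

L{3t² + 6t + 5} = 3·2/s³ + 6/s² + 5/s = 6/s³ + 6/s² + 5/s

Final answer: 6/s³ + 6/s² + 5/s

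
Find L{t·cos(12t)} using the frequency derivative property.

L{cos(12t)} = s/(s² + 144). Derivative: d/ds[s/(s² + 144)] = [(s² + 144) - s·2s]/(s² + 144)² = (144 - s²)/(s² + 144)². So L{t·cos(12t)} = -F'(s) = (s² - 144)/(s² + 144)²

Final answer: (s² - 144)/(s² + 144)²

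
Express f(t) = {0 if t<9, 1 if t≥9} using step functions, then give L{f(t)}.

f(t) = u(t-9). L{u(t-9)} = e^(-9s)/s, so L{f(t)} = e^(-9s)/s

Final answer: e^(-9s)/s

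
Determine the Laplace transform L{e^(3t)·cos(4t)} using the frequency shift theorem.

Frequency shift: L{e^(at)f(t)} = F(s-a). L{e^(3t)·cos(4t)} = (s-3)/((s-3)² + 16)

Final answer: (s-3)/((s-3)² + 16)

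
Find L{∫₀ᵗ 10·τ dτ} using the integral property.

L{∫₀ᵗ f(τ)dτ} = F(s)/s with f(t) = 10t. F(s) = 10/s^2, so L{∫₀ᵗ 10·τ dτ} = (10/s^2)/s = 10/s^3. (Check: ∫₀ᵗ 10·τ dτ = 10t^2/2.)

Final answer: 10/s^3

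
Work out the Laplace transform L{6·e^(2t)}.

L{e^(at)} = 1/(s-a), so L{e^(2t)} = 1/(s-2). Then L{6·e^(2t)} = 6/(s-2)

Final answer: 6/(s-2)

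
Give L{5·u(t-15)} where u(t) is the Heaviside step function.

L{u(t-a)} = e^(-as)/s. Here a=15, so L{u(t-15)} = e^(-15s)/s, and L{5·u(t-15)} = 5·e^(-15s)/s

Final answer: 5·e^(-15s)/s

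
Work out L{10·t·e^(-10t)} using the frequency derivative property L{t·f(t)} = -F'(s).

L{e^(-10t)} = 1/(s+10). By frequency derivative: L{t·e^(-10t)} = -d/ds[1/(s+10)] = -(-1)/(s+10)² = 1/(s+10)². Then L{10·t·e^(-10t)} = 10·1/(s+10)² = 10/(s+10)²

Final answer: 10/(s+10)²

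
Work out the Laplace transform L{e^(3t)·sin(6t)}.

L{e^(at)·sin(ωt)} = ω/((s-a)² + ω²), so L{e^(3t)·sin(6t)} = 6/((s-3)² + 36)

Final answer: 6/((s-3)² + 36)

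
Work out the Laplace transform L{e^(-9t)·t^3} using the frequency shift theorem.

L{e^(at)·t^n} = n!/(s-a)^(n+1), so L{e^(-9t)·t^3} = 6/(s+9)^4

Final answer: 6/(s+9)^4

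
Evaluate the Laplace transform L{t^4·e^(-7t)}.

L{t^n·e^(at)} = n!/(s-a)^(n+1), so L{t^4·e^(-7t)} = 24/(s+7)^5

Final answer: 24/(s+7)^5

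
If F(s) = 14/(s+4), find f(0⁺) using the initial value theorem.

f(0⁺) = lim_{s→∞} s·14/(s+4) = lim_{s→∞} 14s/(s+4) = 14

Final answer: 14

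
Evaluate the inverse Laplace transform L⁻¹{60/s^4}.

L⁻¹{n!/s^(n+1)} = t^n with n=3. So L⁻¹{6/s^4} = t^3, and L⁻¹{60/s^4} = (60/6)·t^3 = 10·t^3

Final answer: 10·t^3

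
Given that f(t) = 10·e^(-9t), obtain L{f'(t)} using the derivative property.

f(0) = 10, F(s) = 10/(s+9). L{f'(t)} = s·F(s) - f(0) = 10s/(s+9) - 10 = (10s - 10(s+9))/(s+9) = -90/(s+9)

Final answer: -90/(s+9)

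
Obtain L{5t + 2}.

L{5t + 2} = 5·L{t} + 2·L{1} = 5/s² + 2/s

Final answer: 5/s² + 2/s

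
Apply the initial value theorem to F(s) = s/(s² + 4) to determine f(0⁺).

f(0⁺) = lim_{s→∞} s·s/(s² + 4) = lim_{s→∞} s²/(s² + 4) = 1

Final answer: 1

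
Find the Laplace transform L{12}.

L{12} = 12 · L{1} = 12/s

Final answer: 12/s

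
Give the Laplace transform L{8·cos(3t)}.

L{cos(ωt)} = s/(s² + ω²), so L{cos(3t)} = s/(s² + 9). Then L{8·cos(3t)} = 8·s/(s² + 9) = 8s/(s² + 9)

Final answer: 8s/(s² + 9)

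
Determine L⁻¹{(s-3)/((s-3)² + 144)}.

Using frequency shift: L⁻¹{(s-a)/((s-a)² + b²)} = e^(at)cos(bt). Here a=3, b=12

Final answer: e^(3t)·cos(12t)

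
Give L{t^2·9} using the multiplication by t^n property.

L{9} = 9/s. d^1/ds^1[1/s] = -1/s². d^2/ds^2[1/s] = 2/s^3. So L{t^2} = (-1)^{2}·2/s^3 = 2/s^3. Then L{t^2·9} = 9·2/s^3 = 18/s^3

Final answer: 18/s^3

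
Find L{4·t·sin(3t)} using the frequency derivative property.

L{sin(3t)} = 3/(s² + 9). By L{t·f(t)} = -F'(s): -d/ds[3/(s² + 9)] = -(3)·(-2s)/(s² + 9)² = 6s/(s² + 9)². Then L{4·t·sin(3t)} = 4·6s/(s² + 9)² = 24s/(s² + 9)²

Final answer: 24s/(s² + 9)²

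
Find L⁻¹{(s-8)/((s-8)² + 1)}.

Using frequency shift: L⁻¹{(s-a)/((s-a)² + b²)} = e^(at)cos(bt). Here a=8, b=1

Final answer: e^(8t)·cos(t)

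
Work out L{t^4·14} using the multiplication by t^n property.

L{14} = 14/s. d^1/ds^1[1/s] = -1/s². d^2/ds^2[1/s] = 2/s^3. d^3/ds^3[1/s] = -6/s^4. d^4/ds^4[1/s] = 24/s^5. So L{t^4} = (-1)^{4}·24/s^5 = 24/s^5. Then L{t^4·14} = 14·24/s^5 = 336/s^5

Final answer: 336/s^5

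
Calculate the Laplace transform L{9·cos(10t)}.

L{cos(ωt)} = s/(s² + ω²), so L{cos(10t)} = s/(s² + 100). Then L{9·cos(10t)} = 9·s/(s² + 100) = 9s/(s² + 100)

Final answer: 9s/(s² + 100)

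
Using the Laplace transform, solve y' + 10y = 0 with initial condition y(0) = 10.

L{y'} + 10L{y} = 0. sY - 10 + 10Y = 0. Y(s+10) = 10. Y = 10/(s+10)

Final answer: y(t) = 10e^(-10t)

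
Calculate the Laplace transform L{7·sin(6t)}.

L{sin(ωt)} = ω/(s² + ω²), so L{sin(6t)} = 6/(s² + 36). Then L{7·sin(6t)} = 7·6/(s² + 36) = 42/(s² + 36)

Final answer: 42/(s² + 36)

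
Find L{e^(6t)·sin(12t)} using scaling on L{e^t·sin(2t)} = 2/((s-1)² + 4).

Scaling with a=6: L{e^(6t)·sin(12t)} = (1/6) · 2/((s/6-1)² + 4). Simplifying: 12/((s-6)² + 144)

Final answer: 12/((s-6)² + 144)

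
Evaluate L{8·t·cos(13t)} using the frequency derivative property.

L{cos(13t)} = s/(s² + 169). Derivative: d/ds[s/(s² + 169)] = [(s² + 169) - s·2s]/(s² + 169)² = (169 - s²)/(s² + 169)². So L{t·cos(13t)} = -F'(s) = (s² - 169)/(s² + 169)². Then L{8·t·cos(13t)} = 8·(s² - 169)/(s² + 169)²

Final answer: 8·(s² - 169)/(s² + 169)²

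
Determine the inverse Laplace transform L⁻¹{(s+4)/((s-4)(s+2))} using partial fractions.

Using partial fractions, f(t) = (8e^(4t) - 2e^(-2t))/6

Final answer: (8e^(4t) - 2e^(-2t))/6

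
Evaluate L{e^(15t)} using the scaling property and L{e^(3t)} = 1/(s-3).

Using L{f(at)} = (1/a)F(s/a) with a=5 and f(t) = e^(3t): L{e^(15t)} = (1/5) · 1/((s/5)-3) = (1/5) · 5/(s-15) = 1/(s-15)

Final answer: 1/(s-15)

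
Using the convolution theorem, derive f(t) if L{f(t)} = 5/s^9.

5/s^9 = (5/s)·(1/s^8) = L{5}·L{t^7/5040}. By convolution, f(t) = 5*t^7/5040 = ∫₀ᵗ 5·τ^7/5040 dτ = 5·t^8/40320

Final answer: 5·t^8/40320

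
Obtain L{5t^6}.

L{t^n} = n!/s^(n+1). So L{5t^6} = 5·6!/s^7 = 3600/s^7

Final answer: 3600/s^7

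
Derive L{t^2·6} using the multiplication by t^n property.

L{6} = 6/s. d^1/ds^1[1/s] = -1/s². d^2/ds^2[1/s] = 2/s^3. So L{t^2} = (-1)^{2}·2/s^3 = 2/s^3. Then L{t^2·6} = 6·2/s^3 = 12/s^3

Final answer: 12/s^3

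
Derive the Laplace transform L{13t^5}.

L{13t^5} = 13 · L{t^5} = 13 · 120/s^6 = 1560/s^6

Final answer: 1560/s^6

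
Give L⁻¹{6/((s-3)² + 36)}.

Form: b/((s-a)² + b²) → e^(at)sin(bt). With a=3, b=6

Final answer: e^(3t)·sin(6t)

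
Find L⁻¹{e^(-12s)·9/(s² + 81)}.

L⁻¹{9/(s² + 81)} = sin(9t). By the time shift theorem, L⁻¹{e^(-as)F(s)} = u(t-a)f(t-a) with a=12, so L⁻¹{e^(-12s)·9/(s² + 81)} = u(t-12)·sin(9(t-12))

Final answer: u(t-12)·sin(9(t-12))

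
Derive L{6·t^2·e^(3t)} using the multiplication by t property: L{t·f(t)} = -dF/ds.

Using L{t^n·e^(at)} = n!/(s-a)^(n+1), L{t^2·e^(3t)} = 2/(s-3)^3, so L{6·t^2·e^(3t)} = 6·2/(s-3)^3 = 12/(s-3)^3

Final answer: 12/(s-3)^3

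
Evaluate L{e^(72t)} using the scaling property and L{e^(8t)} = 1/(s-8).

Using L{f(at)} = (1/a)F(s/a) with a=9 and f(t) = e^(8t): L{e^(72t)} = (1/9) · 1/((s/9)-8) = (1/9) · 9/(s-72) = 1/(s-72)

Final answer: 1/(s-72)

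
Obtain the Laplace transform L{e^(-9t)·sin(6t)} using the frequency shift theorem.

Frequency shift: L{e^(at)f(t)} = F(s-a). L{e^(-9t)·sin(6t)} = 6/((s+9)² + 36)

Final answer: 6/((s+9)² + 36)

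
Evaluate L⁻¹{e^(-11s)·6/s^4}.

L⁻¹{6/s^4} = t^3. By the time shift theorem, L⁻¹{e^(-as)F(s)} = u(t-a)f(t-a) with a=11, so L⁻¹{e^(-11s)·6/s^4} = u(t-11)·(t-11)^3

Final answer: u(t-11)·(t-11)^3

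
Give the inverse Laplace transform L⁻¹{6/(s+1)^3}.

L⁻¹{n!/(s-a)^(n+1)} = t^n·e^(at) with n=2, a=-1. So L⁻¹{2/(s+1)^3} = t^2·e^(-t), and L⁻¹{6/(s+1)^3} = (6/2)·t^2·e^(-t) = 3·t^2·e^(-t)

Final answer: 3·t^2·e^(-t)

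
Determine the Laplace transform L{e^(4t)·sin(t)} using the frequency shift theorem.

Frequency shift: L{e^(at)f(t)} = F(s-a). L{e^(4t)·sin(t)} = 1/((s-4)² + 1)

Final answer: 1/((s-4)² + 1)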